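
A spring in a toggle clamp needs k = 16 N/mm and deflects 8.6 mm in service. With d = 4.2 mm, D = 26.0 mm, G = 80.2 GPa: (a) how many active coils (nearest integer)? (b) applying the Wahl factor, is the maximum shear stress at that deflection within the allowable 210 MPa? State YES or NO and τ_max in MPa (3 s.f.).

N_a = Gd⁴/(8D³k) = (80.2×10³)(4.2⁴)/(8·26.0³·16) = 11.09 → N_a = 11
Actual rate k = Gd⁴/(8D³·11) = 16.135 N/mm
Working load F = kδ = 16.135·8.6 = 138.76 N
C = 26.0/4.2 = 6.1905; K_W = (4C−1)/(4C−4)+0.615/C = 1.2438
τ_max = K_W·8FD/(πd³) = 1.2438·124 = 154.24 MPa
τ_max ≤ 210 MPa → acceptable

(a) 11 coils; (b) YES, τ_max = 154 MPa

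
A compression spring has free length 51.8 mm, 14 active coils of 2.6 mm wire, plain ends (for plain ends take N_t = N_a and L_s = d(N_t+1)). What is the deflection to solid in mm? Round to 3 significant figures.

12.8 mm

N_t = 14; L_s = 2.6·15 = 39 mm
δ_solid = L₀ − L_s = 51.8 − 39 = 12.8 mm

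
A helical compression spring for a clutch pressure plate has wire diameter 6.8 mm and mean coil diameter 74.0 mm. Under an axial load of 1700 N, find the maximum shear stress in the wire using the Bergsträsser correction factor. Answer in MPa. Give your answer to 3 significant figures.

1140 MPa

Spring index C = D/d = 74.0/6.8 = 10.8824
K_B = (4C+2)/(4C−3) = 45.529/40.529 = 1.1234
τ₀ = 8FD/(πd³) = 8·1700·74.0/(π·6.8³) = 1.0064e+06/987.82 = 1018.8 MPa
τ_max = K·τ₀ = 1.1234 × 1018.8 = 1144.5 MPa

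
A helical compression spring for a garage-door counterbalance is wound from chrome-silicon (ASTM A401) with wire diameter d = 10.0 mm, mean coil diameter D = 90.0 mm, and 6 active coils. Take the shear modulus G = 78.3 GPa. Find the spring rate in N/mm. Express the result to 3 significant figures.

k = Gd⁴/(8D³N_a) = (78.3×10³ × 10.0⁴) / (8 × 90.0³ × 6)
  = 7.83e+08 / 3.4992e+07 = 22.377 N/mm

22.4 N/mm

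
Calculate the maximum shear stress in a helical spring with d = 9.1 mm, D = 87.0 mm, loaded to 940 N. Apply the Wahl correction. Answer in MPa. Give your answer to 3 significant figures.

Spring index C = D/d = 87.0/9.1 = 9.5604
K_W = (4C−1)/(4C−4) + 0.615/C = 37.242/34.242 + 0.0643 = 1.1519
τ₀ = 8FD/(πd³) = 8·940·87.0/(π·9.1³) = 654240/2367.4 = 276.35 MPa
τ_max = K·τ₀ = 1.1519 × 276.35 = 318.34 MPa

318 MPa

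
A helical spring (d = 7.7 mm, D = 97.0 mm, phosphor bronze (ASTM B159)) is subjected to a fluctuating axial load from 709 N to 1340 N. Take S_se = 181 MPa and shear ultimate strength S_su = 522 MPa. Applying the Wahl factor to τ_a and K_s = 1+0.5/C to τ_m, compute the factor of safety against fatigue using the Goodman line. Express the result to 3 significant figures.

0.464

C = D/d = 97.0/7.7 = 12.5974; K_W = (4C−1)/(4C−4)+0.615/C = 1.1135; K_s = 1+0.5/C = 1.0397
F_a = (F_max−F_min)/2 = 315.5 N; F_m = (F_max+F_min)/2 = 1024.5 N
τ_a = K_W·8F_aD/(πd³) = 1.1135 × 170.7 = 190.08 MPa
τ_m = K_s·8F_mD/(πd³) = 1.0397 × 554.31 = 576.31 MPa
Goodman: 1/n_f = τ_a/S_se + τ_m/S_su = 190.08/181 + 576.31/522 = 1.05014 + 1.10404 = 2.1542
n_f = 1/2.1542 = 0.4642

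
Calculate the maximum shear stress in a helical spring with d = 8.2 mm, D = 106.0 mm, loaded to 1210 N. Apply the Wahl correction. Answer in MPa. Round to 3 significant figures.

Spring index C = D/d = 106.0/8.2 = 12.9268
K_W = (4C−1)/(4C−4) + 0.615/C = 50.707/47.707 + 0.0476 = 1.1105
τ₀ = 8FD/(πd³) = 8·1210·106.0/(π·8.2³) = 1.02608e+06/1732.2 = 592.37 MPa
τ_max = K·τ₀ = 1.1105 × 592.37 = 657.8 MPa

658 MPa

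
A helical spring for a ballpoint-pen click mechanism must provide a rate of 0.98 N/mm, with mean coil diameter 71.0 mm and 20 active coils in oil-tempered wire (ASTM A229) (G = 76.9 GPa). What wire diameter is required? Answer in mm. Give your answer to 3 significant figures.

d = (8D³N_a·k / G)^(1/4) = (8·71.0³·20·0.98 / (76.9×10³))^0.25
  = (729.78)^0.25 = 5.1976 mm

5.20 mm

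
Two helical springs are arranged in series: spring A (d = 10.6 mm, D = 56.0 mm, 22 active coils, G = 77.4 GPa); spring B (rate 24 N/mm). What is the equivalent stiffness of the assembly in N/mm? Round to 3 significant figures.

13.6 N/mm

k_A = Gd⁴/(8D³N_a) = (77.4×10³)(10.6⁴)/(8·56.0³·22) = 31.615 N/mm
Series: 1/k_eq = 1/31.615 + 1/24 = 0.073298; k_eq = 13.643 N/mm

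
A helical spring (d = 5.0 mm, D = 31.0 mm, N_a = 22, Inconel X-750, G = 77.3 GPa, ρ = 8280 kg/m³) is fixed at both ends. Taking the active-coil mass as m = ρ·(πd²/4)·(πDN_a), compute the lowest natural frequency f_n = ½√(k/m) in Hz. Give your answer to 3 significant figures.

81.3 Hz

k = Gd⁴/(8D³N_a) = (77.3×10³)(5.0⁴)/(8·31.0³·22) = 9.2143 N/mm = 9214.3 N/m
Wire length L = πDN_a = π·31.0·22 = 2142.6 mm
m = ρ·(πd²/4)·L = 8280 × 19.635×10⁻⁶ m² × 2.1426 m = 0.34833 kg
f_n = ½√(k/m) = 0.5·√(9214.3/0.34833) = 0.5·√(26453) = 81.321 Hz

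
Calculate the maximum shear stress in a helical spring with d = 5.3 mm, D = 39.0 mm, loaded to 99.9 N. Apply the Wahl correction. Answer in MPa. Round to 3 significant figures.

Spring index C = D/d = 39.0/5.3 = 7.3585
K_W = (4C−1)/(4C−4) + 0.615/C = 28.434/25.434 + 0.0836 = 1.2015
τ₀ = 8FD/(πd³) = 8·99.9·39.0/(π·5.3³) = 31168.8/467.71 = 66.641 MPa
τ_max = K·τ₀ = 1.2015 × 66.641 = 80.071 MPa

80.1 MPa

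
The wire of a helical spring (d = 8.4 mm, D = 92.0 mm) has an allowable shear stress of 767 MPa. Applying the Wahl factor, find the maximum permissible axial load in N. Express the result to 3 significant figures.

1710 N

C = D/d = 92.0/8.4 = 10.9524
K_W = (4C−1)/(4C−4) + 0.615/C = 42.810/39.810 + 0.0562 = 1.1315
τ_max = K·8FD/(πd³) → F_max = τ_allow·πd³/(8DK)
F_max = 767·π·8.4³/(8·92.0·1.1315) = 1.4282e+06/832.79 = 1714.9 N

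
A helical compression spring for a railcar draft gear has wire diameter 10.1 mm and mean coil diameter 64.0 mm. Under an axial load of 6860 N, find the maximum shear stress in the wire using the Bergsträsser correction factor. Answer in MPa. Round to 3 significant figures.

1330 MPa

Spring index C = D/d = 64.0/10.1 = 6.3366
K_B = (4C+2)/(4C−3) = 27.347/22.347 = 1.2237
τ₀ = 8FD/(πd³) = 8·6860·64.0/(π·10.1³) = 3.51232e+06/3236.8 = 1085.1 MPa
τ_max = K·τ₀ = 1.2237 × 1085.1 = 1327.9 MPa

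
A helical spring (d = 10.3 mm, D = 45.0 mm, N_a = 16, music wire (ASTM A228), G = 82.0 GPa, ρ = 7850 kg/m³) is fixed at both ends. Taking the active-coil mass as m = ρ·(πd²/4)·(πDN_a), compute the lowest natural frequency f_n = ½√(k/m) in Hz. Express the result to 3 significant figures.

k = Gd⁴/(8D³N_a) = (82.0×10³)(10.3⁴)/(8·45.0³·16) = 79.125 N/mm = 79125 N/m
Wire length L = πDN_a = π·45.0·16 = 2261.9 mm
m = ρ·(πd²/4)·L = 7850 × 83.323×10⁻⁶ m² × 2.2619 m = 1.4795 kg
f_n = ½√(k/m) = 0.5·√(79125/1.4795) = 0.5·√(53481) = 115.63 Hz

116 Hz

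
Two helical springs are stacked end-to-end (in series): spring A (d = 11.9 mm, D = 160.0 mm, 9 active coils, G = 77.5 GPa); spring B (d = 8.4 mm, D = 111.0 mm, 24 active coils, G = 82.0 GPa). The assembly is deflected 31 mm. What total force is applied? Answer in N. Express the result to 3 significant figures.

37.2 N

k_A = Gd⁴/(8D³N_a) = (77.5×10³)(11.9⁴)/(8·160.0³·9) = 5.2698 N/mm
k_B = Gd⁴/(8D³N_a) = (82.0×10³)(8.4⁴)/(8·111.0³·24) = 1.5548 N/mm
Series: 1/k_eq = 1/5.2698 + 1/1.5548 = 0.83295; k_eq = 1.2006 N/mm
F = k_eq·δ = 1.2006·31 = 37.217 N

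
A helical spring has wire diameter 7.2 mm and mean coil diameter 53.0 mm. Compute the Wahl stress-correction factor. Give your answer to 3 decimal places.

1.201

C = D/d = 53.0/7.2 = 7.3611
K_W = (4C−1)/(4C−4) + 0.615/C = 28.444/25.444 + 0.0835 = 1.2015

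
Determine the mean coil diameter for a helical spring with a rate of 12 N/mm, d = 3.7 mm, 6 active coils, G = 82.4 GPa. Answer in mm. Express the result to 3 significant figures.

29.9 mm

D = (Gd⁴/(8N_a·k))^(1/3) = (82.4×10³·3.7⁴/(8·6·12))^(1/3)
  = (26810.9)^(1/3) = 29.9298 mm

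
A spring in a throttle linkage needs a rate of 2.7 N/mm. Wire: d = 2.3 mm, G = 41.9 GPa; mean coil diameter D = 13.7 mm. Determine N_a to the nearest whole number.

21

N_a = Gd⁴/(8D³k) = (41.9×10³ × 2.3⁴)/(8 × 13.7³ × 2.7)
    = 1.17253e+06 / 55541.2 = 21.11 → 21 coils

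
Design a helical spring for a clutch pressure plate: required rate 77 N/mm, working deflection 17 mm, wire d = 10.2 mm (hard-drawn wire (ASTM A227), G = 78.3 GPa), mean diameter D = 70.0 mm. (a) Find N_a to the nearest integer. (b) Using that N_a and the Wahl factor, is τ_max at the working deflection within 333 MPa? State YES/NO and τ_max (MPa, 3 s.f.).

N_a = Gd⁴/(8D³k) = (78.3×10³)(10.2⁴)/(8·70.0³·77) = 4.011 → N_a = 4
Actual rate k = Gd⁴/(8D³·4) = 77.218 N/mm
Working load F = kδ = 77.218·17 = 1312.7 N
C = 70.0/10.2 = 6.8627; K_W = (4C−1)/(4C−4)+0.615/C = 1.2175
τ_max = K_W·8FD/(πd³) = 1.2175·220.5 = 268.47 MPa
τ_max ≤ 333 MPa → acceptable

(a) 4 coils; (b) YES, τ_max = 268 MPa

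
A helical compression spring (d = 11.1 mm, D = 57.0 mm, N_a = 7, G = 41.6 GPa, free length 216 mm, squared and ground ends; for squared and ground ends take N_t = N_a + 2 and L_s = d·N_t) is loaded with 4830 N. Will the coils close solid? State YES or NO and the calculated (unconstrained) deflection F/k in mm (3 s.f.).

NO, δ = 79.3 mm

k = Gd⁴/(8D³N_a) = (41.6×10³)(11.1⁴)/(8·57.0³·7) = 60.894 N/mm
N_t = 9; L_s = 11.1·9 = 99.9 mm; δ_solid = L₀ − L_s = 216 − 99.9 = 116.1 mm
δ = F/k = 4830/60.894 = 79.318 mm
δ < δ_solid → spring does not go solid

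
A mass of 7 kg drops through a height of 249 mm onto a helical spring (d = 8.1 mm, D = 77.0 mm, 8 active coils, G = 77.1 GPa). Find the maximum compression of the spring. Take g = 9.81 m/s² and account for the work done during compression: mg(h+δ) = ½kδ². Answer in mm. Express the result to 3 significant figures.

k = Gd⁴/(8D³N_a) = (77.1×10³)(8.1⁴)/(8·77.0³·8) = 11.359 N/mm
W = mg = 7 × 9.81 = 68.67 N
½kδ² − Wδ − Wh = 0 → δ = (W + √(W² + 2kWh))/k
δ = (68.67 + √(4715.6 + 388453))/11.359 = (68.67 + 627.03)/11.359 = 61.246 mm

61.2 mm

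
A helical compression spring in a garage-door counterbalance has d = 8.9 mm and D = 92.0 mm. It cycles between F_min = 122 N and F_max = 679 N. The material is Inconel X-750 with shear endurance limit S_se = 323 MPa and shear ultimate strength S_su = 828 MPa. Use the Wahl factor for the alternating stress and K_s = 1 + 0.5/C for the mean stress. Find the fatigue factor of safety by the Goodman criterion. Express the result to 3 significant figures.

2.02

C = D/d = 92.0/8.9 = 10.3371; K_W = (4C−1)/(4C−4)+0.615/C = 1.1398; K_s = 1+0.5/C = 1.0484
F_a = (F_max−F_min)/2 = 278.5 N; F_m = (F_max+F_min)/2 = 400.5 N
τ_a = K_W·8F_aD/(πd³) = 1.1398 × 92.551 = 105.49 MPa
τ_m = K_s·8F_mD/(πd³) = 1.0484 × 133.09 = 139.53 MPa
Goodman: 1/n_f = τ_a/S_se + τ_m/S_su = 105.49/323 + 139.53/828 = 0.32660 + 0.16852 = 0.49512
n_f = 1/0.49512 = 2.02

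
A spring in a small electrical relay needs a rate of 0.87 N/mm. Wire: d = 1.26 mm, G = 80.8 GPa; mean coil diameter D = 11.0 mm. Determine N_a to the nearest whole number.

N_a = Gd⁴/(8D³k) = (80.8×10³ × 1.26⁴)/(8 × 11.0³ × 0.87)
    = 203654 / 9263.76 = 21.98 → 22 coils

22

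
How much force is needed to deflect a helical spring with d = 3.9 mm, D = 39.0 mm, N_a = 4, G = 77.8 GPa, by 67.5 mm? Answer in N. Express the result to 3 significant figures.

k = Gd⁴/(8D³N_a) = (77.8×10³)(3.9⁴)/(8·39.0³·4) = 9.4819 N/mm
F = k·δ = 9.4819 × 67.5 = 640.03 N

640 N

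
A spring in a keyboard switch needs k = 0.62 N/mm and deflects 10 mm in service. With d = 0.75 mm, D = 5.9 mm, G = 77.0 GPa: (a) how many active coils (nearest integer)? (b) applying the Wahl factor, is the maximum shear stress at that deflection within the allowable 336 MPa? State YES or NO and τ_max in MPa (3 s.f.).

(a) 24 coils; (b) YES, τ_max = 261 MPa

N_a = Gd⁴/(8D³k) = (77.0×10³)(0.75⁴)/(8·5.9³·0.62) = 23.92 → N_a = 24
Actual rate k = Gd⁴/(8D³·24) = 0.61784 N/mm
Working load F = kδ = 0.61784·10 = 6.1784 N
C = 5.9/0.75 = 7.8667; K_W = (4C−1)/(4C−4)+0.615/C = 1.1874
τ_max = K_W·8FD/(πd³) = 1.1874·220.03 = 261.27 MPa
τ_max ≤ 336 MPa → acceptable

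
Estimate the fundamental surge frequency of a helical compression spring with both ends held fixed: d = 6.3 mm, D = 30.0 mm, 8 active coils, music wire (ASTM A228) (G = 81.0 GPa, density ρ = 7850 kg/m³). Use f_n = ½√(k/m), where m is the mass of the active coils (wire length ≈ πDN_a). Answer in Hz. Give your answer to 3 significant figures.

316 Hz

k = Gd⁴/(8D³N_a) = (81.0×10³)(6.3⁴)/(8·30.0³·8) = 73.842 N/mm = 73842 N/m
Wire length L = πDN_a = π·30.0·8 = 753.98 mm
m = ρ·(πd²/4)·L = 7850 × 31.172×10⁻⁶ m² × 0.75398 m = 0.1845 kg
f_n = ½√(k/m) = 0.5·√(73842/0.1845) = 0.5·√(4.0022e+05) = 316.32 Hz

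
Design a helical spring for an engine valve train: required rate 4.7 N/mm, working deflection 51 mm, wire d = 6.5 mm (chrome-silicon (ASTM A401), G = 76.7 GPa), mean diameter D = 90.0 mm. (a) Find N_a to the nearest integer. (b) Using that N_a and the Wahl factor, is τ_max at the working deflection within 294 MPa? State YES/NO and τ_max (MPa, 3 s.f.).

N_a = Gd⁴/(8D³k) = (76.7×10³)(6.5⁴)/(8·90.0³·4.7) = 4.995 → N_a = 5
Actual rate k = Gd⁴/(8D³·5) = 4.6953 N/mm
Working load F = kδ = 4.6953·51 = 239.46 N
C = 90.0/6.5 = 13.8462; K_W = (4C−1)/(4C−4)+0.615/C = 1.1028
τ_max = K_W·8FD/(πd³) = 1.1028·199.84 = 220.38 MPa
τ_max ≤ 294 MPa → acceptable

(a) 5 coils; (b) YES, τ_max = 220 MPa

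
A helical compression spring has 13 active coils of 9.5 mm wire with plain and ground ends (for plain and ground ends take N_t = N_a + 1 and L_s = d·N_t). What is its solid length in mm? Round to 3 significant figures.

plain and ground ends: N_t = N_a + 1 = 13 + 1 = 14
L_s = d·N_t = 9.5 × 14 = 133 mm

133 mm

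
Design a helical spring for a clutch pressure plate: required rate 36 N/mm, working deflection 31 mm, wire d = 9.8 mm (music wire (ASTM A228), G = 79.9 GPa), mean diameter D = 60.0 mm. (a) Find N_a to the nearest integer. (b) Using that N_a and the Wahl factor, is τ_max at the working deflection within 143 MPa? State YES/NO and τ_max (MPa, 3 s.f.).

(a) 12 coils; (b) NO, τ_max = 223 MPa

N_a = Gd⁴/(8D³k) = (79.9×10³)(9.8⁴)/(8·60.0³·36) = 11.85 → N_a = 12
Actual rate k = Gd⁴/(8D³·12) = 35.541 N/mm
Working load F = kδ = 35.541·31 = 1101.8 N
C = 60.0/9.8 = 6.1224; K_W = (4C−1)/(4C−4)+0.615/C = 1.2469
τ_max = K_W·8FD/(πd³) = 1.2469·178.85 = 223.01 MPa
τ_max > 143 MPa → exceeds allowable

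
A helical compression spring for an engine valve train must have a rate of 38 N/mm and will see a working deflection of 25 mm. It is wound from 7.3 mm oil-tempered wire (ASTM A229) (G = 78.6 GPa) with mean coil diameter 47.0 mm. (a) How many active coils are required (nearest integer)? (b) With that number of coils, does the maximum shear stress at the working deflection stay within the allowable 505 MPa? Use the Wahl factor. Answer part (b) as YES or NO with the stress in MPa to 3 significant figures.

(a) 7 coils; (b) YES, τ_max = 364 MPa

N_a = Gd⁴/(8D³k) = (78.6×10³)(7.3⁴)/(8·47.0³·38) = 7.072 → N_a = 7
Actual rate k = Gd⁴/(8D³·7) = 38.391 N/mm
Working load F = kδ = 38.391·25 = 959.78 N
C = 47.0/7.3 = 6.4384; K_W = (4C−1)/(4C−4)+0.615/C = 1.2334
τ_max = K_W·8FD/(πd³) = 1.2334·295.29 = 364.21 MPa
τ_max ≤ 505 MPa → acceptable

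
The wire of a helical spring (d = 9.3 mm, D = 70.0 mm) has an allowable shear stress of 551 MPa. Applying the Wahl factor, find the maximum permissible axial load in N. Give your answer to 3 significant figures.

C = D/d = 70.0/9.3 = 7.5269
K_W = (4C−1)/(4C−4) + 0.615/C = 29.108/26.108 + 0.0817 = 1.1966
τ_max = K·8FD/(πd³) → F_max = τ_allow·πd³/(8DK)
F_max = 551·π·9.3³/(8·70.0·1.1966) = 1.3924e+06/670.11 = 2077.8 N

2080 N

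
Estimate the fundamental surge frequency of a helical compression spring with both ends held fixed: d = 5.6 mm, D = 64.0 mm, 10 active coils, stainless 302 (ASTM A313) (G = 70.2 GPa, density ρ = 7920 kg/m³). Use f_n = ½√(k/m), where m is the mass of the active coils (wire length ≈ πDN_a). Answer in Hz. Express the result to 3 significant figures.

k = Gd⁴/(8D³N_a) = (70.2×10³)(5.6⁴)/(8·64.0³·10) = 3.292 N/mm = 3292 N/m
Wire length L = πDN_a = π·64.0·10 = 2010.6 mm
m = ρ·(πd²/4)·L = 7920 × 24.63×10⁻⁶ m² × 2.0106 m = 0.39221 kg
f_n = ½√(k/m) = 0.5·√(3292/0.39221) = 0.5·√(8393.4) = 45.808 Hz

45.8 Hz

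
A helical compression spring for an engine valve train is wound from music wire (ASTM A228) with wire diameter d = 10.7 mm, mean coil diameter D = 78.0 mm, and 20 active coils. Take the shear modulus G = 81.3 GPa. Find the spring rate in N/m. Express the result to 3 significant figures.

k = Gd⁴/(8D³N_a) = (81.3×10³ × 10.7⁴) / (8 × 78.0³ × 20)
  = 1.06568e+09 / 7.59283e+07 = 14.035 N/mm = 14035 N/m

14000 N/m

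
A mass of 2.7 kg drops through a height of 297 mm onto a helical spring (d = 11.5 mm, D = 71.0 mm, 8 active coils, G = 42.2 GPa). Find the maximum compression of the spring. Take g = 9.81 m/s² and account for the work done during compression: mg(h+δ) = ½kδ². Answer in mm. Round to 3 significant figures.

k = Gd⁴/(8D³N_a) = (42.2×10³)(11.5⁴)/(8·71.0³·8) = 32.222 N/mm
W = mg = 2.7 × 9.81 = 26.487 N
½kδ² − Wδ − Wh = 0 → δ = (W + √(W² + 2kWh))/k
δ = (26.487 + √(701.56 + 506953))/32.222 = (26.487 + 712.5)/32.222 = 22.934 mm

22.9 mm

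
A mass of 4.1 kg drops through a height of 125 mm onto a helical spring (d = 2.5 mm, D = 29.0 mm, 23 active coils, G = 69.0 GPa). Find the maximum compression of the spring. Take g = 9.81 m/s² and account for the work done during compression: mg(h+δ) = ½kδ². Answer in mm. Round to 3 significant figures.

213 mm

k = Gd⁴/(8D³N_a) = (69.0×10³)(2.5⁴)/(8·29.0³·23) = 0.60062 N/mm
W = mg = 4.1 × 9.81 = 40.221 N
½kδ² − Wδ − Wh = 0 → δ = (W + √(W² + 2kWh))/k
δ = (40.221 + √(1617.7 + 6039.35))/0.60062 = (40.221 + 87.505)/0.60062 = 212.66 mm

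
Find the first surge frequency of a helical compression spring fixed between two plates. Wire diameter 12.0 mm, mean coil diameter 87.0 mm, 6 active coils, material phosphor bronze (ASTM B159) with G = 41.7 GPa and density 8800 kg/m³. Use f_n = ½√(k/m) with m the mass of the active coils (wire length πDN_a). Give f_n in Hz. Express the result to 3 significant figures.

64.7 Hz

k = Gd⁴/(8D³N_a) = (41.7×10³)(12.0⁴)/(8·87.0³·6) = 27.357 N/mm = 27357 N/m
Wire length L = πDN_a = π·87.0·6 = 1639.9 mm
m = ρ·(πd²/4)·L = 8800 × 113.1×10⁻⁶ m² × 1.6399 m = 1.6321 kg
f_n = ½√(k/m) = 0.5·√(27357/1.6321) = 0.5·√(16761) = 64.733 Hz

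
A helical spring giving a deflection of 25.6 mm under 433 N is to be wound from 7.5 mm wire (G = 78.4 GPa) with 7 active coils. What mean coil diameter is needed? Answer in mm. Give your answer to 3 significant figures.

Required rate k = F/δ = 433/25.6 = 16.914 N/mm
D = (Gd⁴/(8N_a·k))^(1/3) = (78.4×10³·7.5⁴/(8·7·16.914))^(1/3)
  = (261894)^(1/3) = 63.9796 mm

64.0 mm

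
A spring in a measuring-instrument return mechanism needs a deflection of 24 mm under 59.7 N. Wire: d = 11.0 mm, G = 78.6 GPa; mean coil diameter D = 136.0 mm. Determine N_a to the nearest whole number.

23

Required rate k = F/δ = 59.7/24 = 2.4875 N/mm
N_a = Gd⁴/(8D³k) = (78.6×10³ × 11.0⁴)/(8 × 136.0³ × 2.4875)
    = 1.15078e+09 / 5.00576e+07 = 22.99 → 23 coils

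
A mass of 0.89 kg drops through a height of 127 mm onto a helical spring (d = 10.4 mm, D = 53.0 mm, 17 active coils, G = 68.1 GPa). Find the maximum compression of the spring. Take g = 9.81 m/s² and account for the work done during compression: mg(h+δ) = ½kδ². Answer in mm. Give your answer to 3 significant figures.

7.73 mm

k = Gd⁴/(8D³N_a) = (68.1×10³)(10.4⁴)/(8·53.0³·17) = 39.347 N/mm
W = mg = 0.89 × 9.81 = 8.7309 N
½kδ² − Wδ − Wh = 0 → δ = (W + √(W² + 2kWh))/k
δ = (8.7309 + √(76.229 + 87258.3))/39.347 = (8.7309 + 295.52)/39.347 = 7.7326 mm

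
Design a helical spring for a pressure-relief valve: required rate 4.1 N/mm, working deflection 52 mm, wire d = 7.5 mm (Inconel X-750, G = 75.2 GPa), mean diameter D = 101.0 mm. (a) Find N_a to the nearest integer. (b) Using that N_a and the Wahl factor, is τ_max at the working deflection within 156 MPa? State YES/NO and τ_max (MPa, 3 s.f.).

(a) 7 coils; (b) YES, τ_max = 145 MPa

N_a = Gd⁴/(8D³k) = (75.2×10³)(7.5⁴)/(8·101.0³·4.1) = 7.041 → N_a = 7
Actual rate k = Gd⁴/(8D³·7) = 4.1239 N/mm
Working load F = kδ = 4.1239·52 = 214.44 N
C = 101.0/7.5 = 13.4667; K_W = (4C−1)/(4C−4)+0.615/C = 1.1058
τ_max = K_W·8FD/(πd³) = 1.1058·130.73 = 144.57 MPa
τ_max ≤ 156 MPa → acceptable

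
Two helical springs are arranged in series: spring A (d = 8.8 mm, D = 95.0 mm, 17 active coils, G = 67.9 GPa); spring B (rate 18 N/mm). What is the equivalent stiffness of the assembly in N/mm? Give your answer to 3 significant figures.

k_A = Gd⁴/(8D³N_a) = (67.9×10³)(8.8⁴)/(8·95.0³·17) = 3.4921 N/mm
Series: 1/k_eq = 1/3.4921 + 1/18 = 0.34191; k_eq = 2.9247 N/mm

2.92 N/mm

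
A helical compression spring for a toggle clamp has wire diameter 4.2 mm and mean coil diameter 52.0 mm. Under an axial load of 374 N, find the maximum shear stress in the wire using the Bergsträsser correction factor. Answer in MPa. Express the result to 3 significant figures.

740 MPa

Spring index C = D/d = 52.0/4.2 = 12.3810
K_B = (4C+2)/(4C−3) = 51.524/46.524 = 1.1075
τ₀ = 8FD/(πd³) = 8·374·52.0/(π·4.2³) = 155584/232.75 = 668.45 MPa
τ_max = K·τ₀ = 1.1075 × 668.45 = 740.29 MPa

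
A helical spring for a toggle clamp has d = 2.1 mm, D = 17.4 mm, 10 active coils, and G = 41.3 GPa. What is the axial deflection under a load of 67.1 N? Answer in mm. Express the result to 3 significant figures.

k = Gd⁴/(8D³N_a) = (41.3×10³)(2.1⁴)/(8·17.4³·10) = 1.9059 N/mm
δ = F/k = 67.1 / 1.9059 = 35.207 mm

35.2 mm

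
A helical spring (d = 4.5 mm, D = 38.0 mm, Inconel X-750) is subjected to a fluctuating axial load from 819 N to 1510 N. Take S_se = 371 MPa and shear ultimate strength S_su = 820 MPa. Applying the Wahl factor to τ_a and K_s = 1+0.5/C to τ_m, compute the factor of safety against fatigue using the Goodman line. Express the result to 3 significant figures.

0.363

C = D/d = 38.0/4.5 = 8.4444; K_W = (4C−1)/(4C−4)+0.615/C = 1.1736; K_s = 1+0.5/C = 1.0592
F_a = (F_max−F_min)/2 = 345.5 N; F_m = (F_max+F_min)/2 = 1164.5 N
τ_a = K_W·8F_aD/(πd³) = 1.1736 × 366.89 = 430.57 MPa
τ_m = K_s·8F_mD/(πd³) = 1.0592 × 1236.6 = 1309.8 MPa
Goodman: 1/n_f = τ_a/S_se + τ_m/S_su = 430.57/371 + 1309.8/820 = 1.16057 + 1.59733 = 2.7579
n_f = 1/2.7579 = 0.3626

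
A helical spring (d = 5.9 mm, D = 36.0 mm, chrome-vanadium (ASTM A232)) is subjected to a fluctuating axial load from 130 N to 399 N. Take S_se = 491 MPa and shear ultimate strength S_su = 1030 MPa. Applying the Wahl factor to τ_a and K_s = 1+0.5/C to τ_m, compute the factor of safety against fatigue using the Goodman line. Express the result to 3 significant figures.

3.62

C = D/d = 36.0/5.9 = 6.1017; K_W = (4C−1)/(4C−4)+0.615/C = 1.2478; K_s = 1+0.5/C = 1.0819
F_a = (F_max−F_min)/2 = 134.5 N; F_m = (F_max+F_min)/2 = 264.5 N
τ_a = K_W·8F_aD/(πd³) = 1.2478 × 60.036 = 74.913 MPa
τ_m = K_s·8F_mD/(πd³) = 1.0819 × 118.06 = 127.74 MPa
Goodman: 1/n_f = τ_a/S_se + τ_m/S_su = 74.913/491 + 127.74/1030 = 0.15257 + 0.12402 = 0.27659
n_f = 1/0.27659 = 3.615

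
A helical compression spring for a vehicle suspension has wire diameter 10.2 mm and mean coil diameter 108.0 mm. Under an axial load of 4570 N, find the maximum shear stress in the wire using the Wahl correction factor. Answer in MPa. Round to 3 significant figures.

Spring index C = D/d = 108.0/10.2 = 10.5882
K_W = (4C−1)/(4C−4) + 0.615/C = 41.353/38.353 + 0.0581 = 1.1363
τ₀ = 8FD/(πd³) = 8·4570·108.0/(π·10.2³) = 3.94848e+06/3333.9 = 1184.3 MPa
τ_max = K·τ₀ = 1.1363 × 1184.3 = 1345.8 MPa

1350 MPa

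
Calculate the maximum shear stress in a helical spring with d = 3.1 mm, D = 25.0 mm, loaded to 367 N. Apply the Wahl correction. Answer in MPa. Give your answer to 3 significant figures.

927 MPa

Spring index C = D/d = 25.0/3.1 = 8.0645
K_W = (4C−1)/(4C−4) + 0.615/C = 31.258/28.258 + 0.0763 = 1.1824
τ₀ = 8FD/(πd³) = 8·367·25.0/(π·3.1³) = 73400/93.591 = 784.26 MPa
τ_max = K·τ₀ = 1.1824 × 784.26 = 927.33 MPa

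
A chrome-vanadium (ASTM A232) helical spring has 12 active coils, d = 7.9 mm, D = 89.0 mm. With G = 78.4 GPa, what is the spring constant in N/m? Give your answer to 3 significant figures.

k = Gd⁴/(8D³N_a) = (78.4×10³ × 7.9⁴) / (8 × 89.0³ × 12)
  = 3.05369e+08 / 6.7677e+07 = 4.5121 N/mm = 4512.1 N/m

4510 N/m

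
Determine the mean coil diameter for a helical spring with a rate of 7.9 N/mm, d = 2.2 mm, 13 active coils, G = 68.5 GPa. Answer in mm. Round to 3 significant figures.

D = (Gd⁴/(8N_a·k))^(1/3) = (68.5×10³·2.2⁴/(8·13·7.9))^(1/3)
  = (1953.08)^(1/3) = 12.4999 mm

12.5 mm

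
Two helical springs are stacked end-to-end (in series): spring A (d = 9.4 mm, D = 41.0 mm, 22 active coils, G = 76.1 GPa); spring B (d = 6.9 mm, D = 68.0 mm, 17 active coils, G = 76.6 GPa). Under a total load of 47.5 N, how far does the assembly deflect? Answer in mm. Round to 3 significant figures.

12.7 mm

k_A = Gd⁴/(8D³N_a) = (76.1×10³)(9.4⁴)/(8·41.0³·22) = 48.981 N/mm
k_B = Gd⁴/(8D³N_a) = (76.6×10³)(6.9⁴)/(8·68.0³·17) = 4.0603 N/mm
Series: 1/k_eq = 1/48.981 + 1/4.0603 = 0.2667; k_eq = 3.7495 N/mm
δ = F/k_eq = 47.5/3.7495 = 12.668 mm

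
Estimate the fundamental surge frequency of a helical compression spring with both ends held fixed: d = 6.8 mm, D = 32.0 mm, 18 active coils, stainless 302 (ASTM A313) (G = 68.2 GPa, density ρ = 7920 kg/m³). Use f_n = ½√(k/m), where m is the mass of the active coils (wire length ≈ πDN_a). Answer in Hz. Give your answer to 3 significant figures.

k = Gd⁴/(8D³N_a) = (68.2×10³)(6.8⁴)/(8·32.0³·18) = 30.903 N/mm = 30903 N/m
Wire length L = πDN_a = π·32.0·18 = 1809.6 mm
m = ρ·(πd²/4)·L = 7920 × 36.317×10⁻⁶ m² × 1.8096 m = 0.52048 kg
f_n = ½√(k/m) = 0.5·√(30903/0.52048) = 0.5·√(59375) = 121.83 Hz

122 Hz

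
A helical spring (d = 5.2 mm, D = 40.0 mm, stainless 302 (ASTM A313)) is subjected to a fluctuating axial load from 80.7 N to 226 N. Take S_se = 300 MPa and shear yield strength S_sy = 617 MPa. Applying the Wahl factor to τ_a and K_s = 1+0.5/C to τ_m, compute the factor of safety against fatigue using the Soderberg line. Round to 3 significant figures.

2.49

C = D/d = 40.0/5.2 = 7.6923; K_W = (4C−1)/(4C−4)+0.615/C = 1.1920; K_s = 1+0.5/C = 1.0650
F_a = (F_max−F_min)/2 = 72.65 N; F_m = (F_max+F_min)/2 = 153.35 N
τ_a = K_W·8F_aD/(πd³) = 1.1920 × 52.629 = 62.735 MPa
τ_m = K_s·8F_mD/(πd³) = 1.0650 × 111.09 = 118.31 MPa
Soderberg: 1/n_f = τ_a/S_se + τ_m/S_sy = 62.735/300 + 118.31/617 = 0.20912 + 0.19175 = 0.40087
n_f = 1/0.40087 = 2.495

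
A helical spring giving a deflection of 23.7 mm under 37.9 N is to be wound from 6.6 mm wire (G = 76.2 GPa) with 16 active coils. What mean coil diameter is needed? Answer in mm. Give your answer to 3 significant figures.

89.1 mm

Required rate k = F/δ = 37.9/23.7 = 1.5992 N/mm
D = (Gd⁴/(8N_a·k))^(1/3) = (76.2×10³·6.6⁴/(8·16·1.5992))^(1/3)
  = (706366)^(1/3) = 89.0588 mm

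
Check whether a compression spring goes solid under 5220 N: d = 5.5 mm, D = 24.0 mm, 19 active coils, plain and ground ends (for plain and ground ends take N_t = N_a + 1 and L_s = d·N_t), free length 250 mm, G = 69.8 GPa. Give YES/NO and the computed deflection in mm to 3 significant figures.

k = Gd⁴/(8D³N_a) = (69.8×10³)(5.5⁴)/(8·24.0³·19) = 30.397 N/mm
N_t = 20; L_s = 5.5·20 = 110 mm; δ_solid = L₀ − L_s = 250 − 110 = 140 mm
δ = F/k = 5220/30.397 = 171.73 mm
δ ≥ δ_solid → spring goes solid

YES, δ = 172 mm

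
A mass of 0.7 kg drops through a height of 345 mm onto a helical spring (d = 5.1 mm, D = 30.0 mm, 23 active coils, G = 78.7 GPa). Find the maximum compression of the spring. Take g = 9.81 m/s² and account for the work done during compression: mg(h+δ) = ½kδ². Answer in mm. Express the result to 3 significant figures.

k = Gd⁴/(8D³N_a) = (78.7×10³)(5.1⁴)/(8·30.0³·23) = 10.717 N/mm
W = mg = 0.7 × 9.81 = 6.867 N
½kδ² − Wδ − Wh = 0 → δ = (W + √(W² + 2kWh))/k
δ = (6.867 + √(47.156 + 50779.7))/10.717 = (6.867 + 225.45)/10.717 = 21.677 mm

21.7 mm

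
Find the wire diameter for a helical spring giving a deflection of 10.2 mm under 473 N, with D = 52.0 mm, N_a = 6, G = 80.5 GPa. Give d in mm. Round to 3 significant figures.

7.90 mm

Required rate k = F/δ = 473/10.2 = 46.373 N/mm
d = (8D³N_a·k / G)^(1/4) = (8·52.0³·6·46.373 / (80.5×10³))^0.25
  = (3887.9)^0.25 = 7.8964 mm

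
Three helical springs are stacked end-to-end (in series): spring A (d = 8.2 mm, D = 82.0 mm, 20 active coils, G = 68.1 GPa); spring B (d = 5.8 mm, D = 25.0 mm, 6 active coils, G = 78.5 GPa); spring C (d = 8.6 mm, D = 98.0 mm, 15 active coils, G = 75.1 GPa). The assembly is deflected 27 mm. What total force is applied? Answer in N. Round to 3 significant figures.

47.4 N

k_A = Gd⁴/(8D³N_a) = (68.1×10³)(8.2⁴)/(8·82.0³·20) = 3.4901 N/mm
k_B = Gd⁴/(8D³N_a) = (78.5×10³)(5.8⁴)/(8·25.0³·6) = 118.45 N/mm
k_C = Gd⁴/(8D³N_a) = (75.1×10³)(8.6⁴)/(8·98.0³·15) = 3.6373 N/mm
Series: 1/k_eq = 1/3.4901 + 1/118.45 + 1/3.6373 = 0.5699; k_eq = 1.7547 N/mm
F = k_eq·δ = 1.7547·27 = 47.377 N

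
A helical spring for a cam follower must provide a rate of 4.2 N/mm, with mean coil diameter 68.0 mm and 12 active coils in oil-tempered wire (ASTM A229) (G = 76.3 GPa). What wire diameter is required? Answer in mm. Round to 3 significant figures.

6.38 mm

d = (8D³N_a·k / G)^(1/4) = (8·68.0³·12·4.2 / (76.3×10³))^0.25
  = (1661.6)^0.25 = 6.3846 mm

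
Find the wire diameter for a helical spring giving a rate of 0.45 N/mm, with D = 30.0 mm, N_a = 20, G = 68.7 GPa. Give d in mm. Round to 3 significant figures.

2.31 mm

d = (8D³N_a·k / G)^(1/4) = (8·30.0³·20·0.45 / (68.7×10³))^0.25
  = (28.297)^0.25 = 2.3064 mm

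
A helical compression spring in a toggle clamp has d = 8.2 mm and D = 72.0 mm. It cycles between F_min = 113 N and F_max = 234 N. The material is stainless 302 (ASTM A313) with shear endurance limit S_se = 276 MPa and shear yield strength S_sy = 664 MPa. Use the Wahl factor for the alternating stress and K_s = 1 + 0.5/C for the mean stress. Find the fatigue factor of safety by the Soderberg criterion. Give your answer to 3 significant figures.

5.65

C = D/d = 72.0/8.2 = 8.7805; K_W = (4C−1)/(4C−4)+0.615/C = 1.1664; K_s = 1+0.5/C = 1.0569
F_a = (F_max−F_min)/2 = 60.5 N; F_m = (F_max+F_min)/2 = 173.5 N
τ_a = K_W·8F_aD/(πd³) = 1.1664 × 20.118 = 23.466 MPa
τ_m = K_s·8F_mD/(πd³) = 1.0569 × 57.694 = 60.979 MPa
Soderberg: 1/n_f = τ_a/S_se + τ_m/S_sy = 23.466/276 + 60.979/664 = 0.08502 + 0.09184 = 0.17686
n_f = 1/0.17686 = 5.654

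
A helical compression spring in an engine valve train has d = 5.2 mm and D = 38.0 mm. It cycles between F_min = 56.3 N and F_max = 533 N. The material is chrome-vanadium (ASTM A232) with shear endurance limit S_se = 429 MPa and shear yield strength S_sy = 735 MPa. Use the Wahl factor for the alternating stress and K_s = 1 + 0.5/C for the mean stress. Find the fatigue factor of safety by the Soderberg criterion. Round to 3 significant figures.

1.32

C = D/d = 38.0/5.2 = 7.3077; K_W = (4C−1)/(4C−4)+0.615/C = 1.2031; K_s = 1+0.5/C = 1.0684
F_a = (F_max−F_min)/2 = 238.35 N; F_m = (F_max+F_min)/2 = 294.65 N
τ_a = K_W·8F_aD/(πd³) = 1.2031 × 164.03 = 197.34 MPa
τ_m = K_s·8F_mD/(πd³) = 1.0684 × 202.78 = 216.65 MPa
Soderberg: 1/n_f = τ_a/S_se + τ_m/S_sy = 197.34/429 + 216.65/735 = 0.46000 + 0.29476 = 0.75477
n_f = 1/0.75477 = 1.325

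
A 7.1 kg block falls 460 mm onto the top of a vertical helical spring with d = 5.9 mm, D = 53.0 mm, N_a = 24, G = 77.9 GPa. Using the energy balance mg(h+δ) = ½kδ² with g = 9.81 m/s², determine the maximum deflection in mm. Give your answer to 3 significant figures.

162 mm

k = Gd⁴/(8D³N_a) = (77.9×10³)(5.9⁴)/(8·53.0³·24) = 3.3023 N/mm
W = mg = 7.1 × 9.81 = 69.651 N
½kδ² − Wδ − Wh = 0 → δ = (W + √(W² + 2kWh))/k
δ = (69.651 + √(4851.3 + 211608))/3.3023 = (69.651 + 465.25)/3.3023 = 161.98 mm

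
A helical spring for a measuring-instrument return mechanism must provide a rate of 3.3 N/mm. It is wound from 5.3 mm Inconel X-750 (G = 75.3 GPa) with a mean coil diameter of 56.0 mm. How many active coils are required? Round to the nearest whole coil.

N_a = Gd⁴/(8D³k) = (75.3×10³ × 5.3⁴)/(8 × 56.0³ × 3.3)
    = 5.94153e+07 / 4.63626e+06 = 12.82 → 13 coils

13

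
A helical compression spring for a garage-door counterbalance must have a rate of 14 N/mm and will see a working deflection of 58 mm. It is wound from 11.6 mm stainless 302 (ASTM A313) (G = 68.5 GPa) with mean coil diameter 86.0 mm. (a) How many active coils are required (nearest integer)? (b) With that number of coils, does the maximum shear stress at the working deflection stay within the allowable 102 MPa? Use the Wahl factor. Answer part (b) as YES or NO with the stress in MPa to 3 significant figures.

N_a = Gd⁴/(8D³k) = (68.5×10³)(11.6⁴)/(8·86.0³·14) = 17.41 → N_a = 17
Actual rate k = Gd⁴/(8D³·17) = 14.338 N/mm
Working load F = kδ = 14.338·58 = 831.6 N
C = 86.0/11.6 = 7.4138; K_W = (4C−1)/(4C−4)+0.615/C = 1.1999
τ_max = K_W·8FD/(πd³) = 1.1999·116.68 = 140 MPa
τ_max > 102 MPa → exceeds allowable

(a) 17 coils; (b) NO, τ_max = 140 MPa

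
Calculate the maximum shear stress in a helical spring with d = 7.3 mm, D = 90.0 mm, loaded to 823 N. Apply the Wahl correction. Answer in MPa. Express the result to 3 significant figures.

Spring index C = D/d = 90.0/7.3 = 12.3288
K_W = (4C−1)/(4C−4) + 0.615/C = 48.315/45.315 + 0.0499 = 1.1161
τ₀ = 8FD/(πd³) = 8·823·90.0/(π·7.3³) = 592560/1222.1 = 484.86 MPa
τ_max = K·τ₀ = 1.1161 × 484.86 = 541.14 MPa

541 MPa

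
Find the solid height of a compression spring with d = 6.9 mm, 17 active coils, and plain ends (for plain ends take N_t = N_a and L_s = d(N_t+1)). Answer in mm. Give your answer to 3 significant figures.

124 mm

plain ends: N_t = N_a = 17
L_s = d·(N_t+1) = 6.9 × 18 = 124.2 mm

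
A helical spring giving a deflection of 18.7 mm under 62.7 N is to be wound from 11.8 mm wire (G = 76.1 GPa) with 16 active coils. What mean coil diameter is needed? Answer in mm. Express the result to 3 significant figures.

151 mm

Required rate k = F/δ = 62.7/18.7 = 3.3529 N/mm
D = (Gd⁴/(8N_a·k))^(1/3) = (76.1×10³·11.8⁴/(8·16·3.3529))^(1/3)
  = (3.43777e+06)^(1/3) = 150.9242 mm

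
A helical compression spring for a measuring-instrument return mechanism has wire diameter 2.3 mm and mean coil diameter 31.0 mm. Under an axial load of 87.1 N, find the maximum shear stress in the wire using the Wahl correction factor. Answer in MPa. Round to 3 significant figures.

Spring index C = D/d = 31.0/2.3 = 13.4783
K_W = (4C−1)/(4C−4) + 0.615/C = 52.913/49.913 + 0.0456 = 1.1057
τ₀ = 8FD/(πd³) = 8·87.1·31.0/(π·2.3³) = 21600.8/38.224 = 565.11 MPa
τ_max = K·τ₀ = 1.1057 × 565.11 = 624.87 MPa

625 MPa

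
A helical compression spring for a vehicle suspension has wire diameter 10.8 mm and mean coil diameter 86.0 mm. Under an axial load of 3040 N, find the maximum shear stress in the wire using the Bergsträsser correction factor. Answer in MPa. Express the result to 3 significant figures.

620 MPa

Spring index C = D/d = 86.0/10.8 = 7.9630
K_B = (4C+2)/(4C−3) = 33.852/28.852 = 1.1733
τ₀ = 8FD/(πd³) = 8·3040·86.0/(π·10.8³) = 2.09152e+06/3957.5 = 528.49 MPa
τ_max = K·τ₀ = 1.1733 × 528.49 = 620.08 MPa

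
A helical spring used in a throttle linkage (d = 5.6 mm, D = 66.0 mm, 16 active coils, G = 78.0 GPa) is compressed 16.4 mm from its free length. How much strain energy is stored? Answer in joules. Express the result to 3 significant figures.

0.280 J

k = Gd⁴/(8D³N_a) = (78.0×10³)(5.6⁴)/(8·66.0³·16) = 2.0845 N/mm
U = ½kδ² = 0.5 × 2.0845 × 16.4² = 280.33 N·mm = 0.28033 J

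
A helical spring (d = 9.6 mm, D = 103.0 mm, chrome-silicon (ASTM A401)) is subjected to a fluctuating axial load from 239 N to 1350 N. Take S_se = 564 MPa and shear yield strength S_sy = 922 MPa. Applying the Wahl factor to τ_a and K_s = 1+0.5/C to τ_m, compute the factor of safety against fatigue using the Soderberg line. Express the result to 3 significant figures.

C = D/d = 103.0/9.6 = 10.7292; K_W = (4C−1)/(4C−4)+0.615/C = 1.1344; K_s = 1+0.5/C = 1.0466
F_a = (F_max−F_min)/2 = 555.5 N; F_m = (F_max+F_min)/2 = 794.5 N
τ_a = K_W·8F_aD/(πd³) = 1.1344 × 164.68 = 186.82 MPa
τ_m = K_s·8F_mD/(πd³) = 1.0466 × 235.54 = 246.51 MPa
Soderberg: 1/n_f = τ_a/S_se + τ_m/S_sy = 186.82/564 + 246.51/922 = 0.33124 + 0.26737 = 0.5986
n_f = 1/0.5986 = 1.671

1.67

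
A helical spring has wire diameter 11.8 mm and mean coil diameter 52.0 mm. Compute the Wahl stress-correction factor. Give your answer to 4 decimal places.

C = D/d = 52.0/11.8 = 4.4068
K_W = (4C−1)/(4C−4) + 0.615/C = 16.627/13.627 + 0.1396 = 1.3597

1.3597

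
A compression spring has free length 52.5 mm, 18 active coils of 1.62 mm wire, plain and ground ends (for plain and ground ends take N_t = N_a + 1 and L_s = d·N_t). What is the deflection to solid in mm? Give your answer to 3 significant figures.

N_t = 19; L_s = 1.62·19 = 30.78 mm
δ_solid = L₀ − L_s = 52.5 − 30.78 = 21.72 mm

21.7 mm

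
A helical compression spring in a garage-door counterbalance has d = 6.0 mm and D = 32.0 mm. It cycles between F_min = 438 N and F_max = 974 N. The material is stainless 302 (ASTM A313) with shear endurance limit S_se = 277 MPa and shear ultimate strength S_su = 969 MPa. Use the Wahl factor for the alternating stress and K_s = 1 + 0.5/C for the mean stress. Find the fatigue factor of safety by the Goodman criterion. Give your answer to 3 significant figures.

1.30

C = D/d = 32.0/6.0 = 5.3333; K_W = (4C−1)/(4C−4)+0.615/C = 1.2884; K_s = 1+0.5/C = 1.0938
F_a = (F_max−F_min)/2 = 268 N; F_m = (F_max+F_min)/2 = 706 N
τ_a = K_W·8F_aD/(πd³) = 1.2884 × 101.1 = 130.26 MPa
τ_m = K_s·8F_mD/(πd³) = 1.0938 × 266.34 = 291.31 MPa
Goodman: 1/n_f = τ_a/S_se + τ_m/S_su = 130.26/277 + 291.31/969 = 0.47026 + 0.30063 = 0.77089
n_f = 1/0.77089 = 1.297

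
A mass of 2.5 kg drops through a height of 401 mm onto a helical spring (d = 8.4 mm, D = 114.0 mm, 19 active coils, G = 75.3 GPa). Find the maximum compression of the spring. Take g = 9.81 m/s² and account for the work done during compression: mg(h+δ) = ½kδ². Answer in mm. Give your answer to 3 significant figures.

124 mm

k = Gd⁴/(8D³N_a) = (75.3×10³)(8.4⁴)/(8·114.0³·19) = 1.6648 N/mm
W = mg = 2.5 × 9.81 = 24.525 N
½kδ² − Wδ − Wh = 0 → δ = (W + √(W² + 2kWh))/k
δ = (24.525 + √(601.48 + 32744.4))/1.6648 = (24.525 + 182.61)/1.6648 = 124.42 mm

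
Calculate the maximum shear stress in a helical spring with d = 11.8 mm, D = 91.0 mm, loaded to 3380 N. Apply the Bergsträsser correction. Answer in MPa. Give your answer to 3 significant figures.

Spring index C = D/d = 91.0/11.8 = 7.7119
K_B = (4C+2)/(4C−3) = 32.847/27.847 = 1.1795
τ₀ = 8FD/(πd³) = 8·3380·91.0/(π·11.8³) = 2.46064e+06/5161.7 = 476.71 MPa
τ_max = K·τ₀ = 1.1795 × 476.71 = 562.3 MPa

562 MPa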